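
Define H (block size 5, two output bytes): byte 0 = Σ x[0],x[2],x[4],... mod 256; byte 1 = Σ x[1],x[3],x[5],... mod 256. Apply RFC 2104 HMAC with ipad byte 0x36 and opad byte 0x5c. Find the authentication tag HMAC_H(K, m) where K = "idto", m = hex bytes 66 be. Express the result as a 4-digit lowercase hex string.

ca00

Key "idto" = 69 64 74 6f is 4 bytes ≤ B = 5; zero-pad to 5 bytes: K' = 69 64 74 6f 00.
K' ⊕ ipad = 5f 52 42 59 36.  K' ⊕ opad = 35 38 28 33 5c.
Inner input = (K'⊕ipad) ∥ m = 5f 52 42 59 36 ∥ 66 be.
Inner hash: even-index sum = 405 mod 256 = 149; odd-index sum = 273 mod 256 = 17 → 95 11.
Outer input = (K'⊕opad) ∥ inner = 35 38 28 33 5c ∥ 95 11.
Outer hash (tag): even-index sum = 202 mod 256 = 202; odd-index sum = 256 mod 256 = 0 → ca 00.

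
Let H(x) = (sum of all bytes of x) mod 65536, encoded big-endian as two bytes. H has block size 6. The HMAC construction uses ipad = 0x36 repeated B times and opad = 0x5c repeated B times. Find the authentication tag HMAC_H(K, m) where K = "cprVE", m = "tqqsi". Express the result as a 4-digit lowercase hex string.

Key "cprVE" = 63 70 72 56 45 is 5 bytes ≤ B = 6; zero-pad to 6 bytes: K' = 63 70 72 56 45 00.
K' ⊕ ipad = 55 46 44 60 73 36.  K' ⊕ opad = 3f 2c 2e 0a 19 5c.
Inner input = (K'⊕ipad) ∥ m = 55 46 44 60 73 36 ∥ 74 71 71 73 69.
Inner hash: sum = 85+70+68+96+115+54+116+113+113+115+105 = 1050 → 04 1a.
Outer input = (K'⊕opad) ∥ inner = 3f 2c 2e 0a 19 5c ∥ 04 1a.
Outer hash (tag): sum = 63+44+46+10+25+92+4+26 = 310 → 01 36.

0136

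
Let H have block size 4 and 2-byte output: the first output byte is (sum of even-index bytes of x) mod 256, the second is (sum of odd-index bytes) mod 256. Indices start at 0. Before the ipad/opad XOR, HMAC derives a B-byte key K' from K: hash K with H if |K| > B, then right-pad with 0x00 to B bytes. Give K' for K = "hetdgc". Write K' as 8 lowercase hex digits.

|K| = 6 > B = 4, so first hash the key.
H(K): even-index sum = 323 mod 256 = 67; odd-index sum = 300 mod 256 = 44 → 43 2c.
Zero-pad H(K) = 43 2c to 4 bytes: K' = 43 2c 00 00.

432c0000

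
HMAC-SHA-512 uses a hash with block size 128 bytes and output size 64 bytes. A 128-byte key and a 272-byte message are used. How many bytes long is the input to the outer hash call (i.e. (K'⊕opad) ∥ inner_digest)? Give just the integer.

192

Key is 128 ≤ 128 bytes, zero-padded: |K'| = 128.
Outer input = (K'⊕opad) ∥ H(inner) → 128 + 64 = 192 bytes.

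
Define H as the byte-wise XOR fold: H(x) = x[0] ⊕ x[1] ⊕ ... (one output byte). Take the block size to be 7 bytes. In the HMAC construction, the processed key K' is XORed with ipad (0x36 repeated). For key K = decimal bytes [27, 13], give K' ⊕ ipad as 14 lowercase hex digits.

2d3b3636363636

Key decimal bytes [27, 13] = 1b 0d is 2 bytes ≤ B = 7; zero-pad to 7 bytes: K' = 1b 0d 00 00 00 00 00.
XOR each byte with 0x36: 1b⊕36=2d, 0d⊕36=3b, 00⊕36=36, 00⊕36=36, 00⊕36=36, 00⊕36=36, 00⊕36=36.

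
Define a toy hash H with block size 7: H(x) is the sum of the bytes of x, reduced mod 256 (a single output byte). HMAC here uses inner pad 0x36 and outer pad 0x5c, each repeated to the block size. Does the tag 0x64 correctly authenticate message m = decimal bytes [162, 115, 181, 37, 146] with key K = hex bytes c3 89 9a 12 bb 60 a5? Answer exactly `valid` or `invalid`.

Key hex bytes c3 89 9a 12 bb 60 a5 is exactly B = 7 bytes: K' = c3 89 9a 12 bb 60 a5.
K' ⊕ ipad = f5 bf ac 24 8d 56 93; K' ⊕ opad = 9f d5 c6 4e e7 3c f9.
Inner hash: sum = 245+191+172+36+141+86+147+162+115+181+37+146 = 1659; mod 256 = 123 → 7b.
Outer hash (recomputed tag): sum = 159+213+198+78+231+60+249+123 = 1311; mod 256 = 31 → 1f.
Recomputed tag = 1f; claimed = 64 → mismatch.

invalid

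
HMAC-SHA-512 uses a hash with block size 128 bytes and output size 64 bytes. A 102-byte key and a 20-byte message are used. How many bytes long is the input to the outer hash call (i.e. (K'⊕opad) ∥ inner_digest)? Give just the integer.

Key is 102 ≤ 128 bytes, zero-padded: |K'| = 128.
Outer input = (K'⊕opad) ∥ H(inner) → 128 + 64 = 192 bytes.

192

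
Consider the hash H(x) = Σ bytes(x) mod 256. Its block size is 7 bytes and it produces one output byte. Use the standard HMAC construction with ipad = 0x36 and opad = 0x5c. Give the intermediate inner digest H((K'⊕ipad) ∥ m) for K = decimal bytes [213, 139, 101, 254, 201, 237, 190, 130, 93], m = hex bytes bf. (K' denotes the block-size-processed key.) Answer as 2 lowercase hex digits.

23

Key decimal bytes [213, 139, 101, 254, 201, 237, 190, 130, 93] = d5 8b 65 fe c9 ed be 82 5d is 9 bytes > B = 7, so hash it first: H(key) = 16, then zero-pad to 7 bytes: K' = 16 00 00 00 00 00 00.
K' ⊕ ipad = 20 36 36 36 36 36 36.
Inner input = 20 36 36 36 36 36 36 ∥ bf.
Inner hash: sum = 32+54+54+54+54+54+54+191 = 547; mod 256 = 35 → 23.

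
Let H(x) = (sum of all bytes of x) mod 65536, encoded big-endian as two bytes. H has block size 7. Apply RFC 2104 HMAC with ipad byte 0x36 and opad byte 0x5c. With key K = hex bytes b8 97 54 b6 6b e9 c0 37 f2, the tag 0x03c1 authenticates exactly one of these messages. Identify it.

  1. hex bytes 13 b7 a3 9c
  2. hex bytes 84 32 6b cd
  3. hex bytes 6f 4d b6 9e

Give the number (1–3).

Key hex bytes b8 97 54 b6 6b e9 c0 37 f2 is 9 bytes > B = 7, so hash it first: H(key) = 05 96, then zero-pad to 7 bytes: K' = 05 96 00 00 00 00 00.
K' ⊕ ipad = 33 a0 36 36 36 36 36; K' ⊕ opad = 59 ca 5c 5c 5c 5c 5c.
m1: inner = H(33 a0 36 36 36 36 36 13 b7 a3 9c) = 03 ea; tag = H(59 ca 5c 5c 5c 5c 5c 03 ea) = 03dc
m2: inner = H(33 a0 36 36 36 36 36 84 32 6b cd) = 03 cf; tag = H(59 ca 5c 5c 5c 5c 5c 03 cf) = 03c1 ← matches
m3: inner = H(33 a0 36 36 36 36 36 6f 4d b6 9e) = 03 f1; tag = H(59 ca 5c 5c 5c 5c 5c 03 f1) = 03e3

2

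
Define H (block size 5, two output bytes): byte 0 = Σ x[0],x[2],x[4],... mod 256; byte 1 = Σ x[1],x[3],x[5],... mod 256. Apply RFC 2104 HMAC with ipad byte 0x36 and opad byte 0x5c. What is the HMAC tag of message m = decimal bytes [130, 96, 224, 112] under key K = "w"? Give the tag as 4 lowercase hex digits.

Key "w" = 77 is 1 byte ≤ B = 5; zero-pad to 5 bytes: K' = 77 00 00 00 00.
K' ⊕ ipad = 41 36 36 36 36.  K' ⊕ opad = 2b 5c 5c 5c 5c.
Inner input = (K'⊕ipad) ∥ m = 41 36 36 36 36 ∥ 82 60 e0 70.
Inner hash: even-index sum = 381 mod 256 = 125; odd-index sum = 462 mod 256 = 206 → 7d ce.
Outer input = (K'⊕opad) ∥ inner = 2b 5c 5c 5c 5c ∥ 7d ce.
Outer hash (tag): even-index sum = 433 mod 256 = 177; odd-index sum = 309 mod 256 = 53 → b1 35.

b135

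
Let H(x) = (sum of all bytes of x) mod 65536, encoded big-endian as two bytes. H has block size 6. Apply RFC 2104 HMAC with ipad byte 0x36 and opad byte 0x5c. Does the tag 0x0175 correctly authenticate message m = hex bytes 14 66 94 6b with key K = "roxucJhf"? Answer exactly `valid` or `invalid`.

Key "roxucJhf" = 72 6f 78 75 63 4a 68 66 is 8 bytes > B = 6, so hash it first: H(key) = 03 49, then zero-pad to 6 bytes: K' = 03 49 00 00 00 00.
K' ⊕ ipad = 35 7f 36 36 36 36; K' ⊕ opad = 5f 15 5c 5c 5c 5c.
Inner hash: sum = 53+127+54+54+54+54+20+102+148+107 = 773 → 03 05.
Outer hash (recomputed tag): sum = 95+21+92+92+92+92+3+5 = 492 → 01 ec.
Recomputed tag = 01ec; claimed = 0175 → mismatch.

invalid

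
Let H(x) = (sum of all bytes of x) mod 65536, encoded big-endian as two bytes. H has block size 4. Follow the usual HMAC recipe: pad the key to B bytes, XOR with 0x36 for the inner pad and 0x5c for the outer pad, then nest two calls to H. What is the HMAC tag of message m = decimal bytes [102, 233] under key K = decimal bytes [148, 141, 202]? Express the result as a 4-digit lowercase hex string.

Key decimal bytes [148, 141, 202] = 94 8d ca is 3 bytes ≤ B = 4; zero-pad to 4 bytes: K' = 94 8d ca 00.
K' ⊕ ipad = a2 bb fc 36.  K' ⊕ opad = c8 d1 96 5c.
Inner input = (K'⊕ipad) ∥ m = a2 bb fc 36 ∥ 66 e9.
Inner hash: sum = 162+187+252+54+102+233 = 990 → 03 de.
Outer input = (K'⊕opad) ∥ inner = c8 d1 96 5c ∥ 03 de.
Outer hash (tag): sum = 200+209+150+92+3+222 = 876 → 03 6c.

036c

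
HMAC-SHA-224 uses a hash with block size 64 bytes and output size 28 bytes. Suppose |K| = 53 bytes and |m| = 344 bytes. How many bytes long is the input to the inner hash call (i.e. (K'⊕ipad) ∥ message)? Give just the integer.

408

Key is 53 ≤ 64 bytes, zero-padded: |K'| = 64.
Inner input = (K'⊕ipad) ∥ m → 64 + 344 = 408 bytes.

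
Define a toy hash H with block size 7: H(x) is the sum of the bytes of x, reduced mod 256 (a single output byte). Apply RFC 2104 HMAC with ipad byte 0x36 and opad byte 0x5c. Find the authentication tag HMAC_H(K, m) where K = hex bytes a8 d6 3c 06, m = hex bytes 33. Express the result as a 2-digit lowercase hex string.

Key hex bytes a8 d6 3c 06 is 4 bytes ≤ B = 7; zero-pad to 7 bytes: K' = a8 d6 3c 06 00 00 00.
K' ⊕ ipad = 9e e0 0a 30 36 36 36.  K' ⊕ opad = f4 8a 60 5a 5c 5c 5c.
Inner input = (K'⊕ipad) ∥ m = 9e e0 0a 30 36 36 36 ∥ 33.
Inner hash: sum = 158+224+10+48+54+54+54+51 = 653; mod 256 = 141 → 8d.
Outer input = (K'⊕opad) ∥ inner = f4 8a 60 5a 5c 5c 5c ∥ 8d.
Outer hash (tag): sum = 244+138+96+90+92+92+92+141 = 985; mod 256 = 217 → d9.

d9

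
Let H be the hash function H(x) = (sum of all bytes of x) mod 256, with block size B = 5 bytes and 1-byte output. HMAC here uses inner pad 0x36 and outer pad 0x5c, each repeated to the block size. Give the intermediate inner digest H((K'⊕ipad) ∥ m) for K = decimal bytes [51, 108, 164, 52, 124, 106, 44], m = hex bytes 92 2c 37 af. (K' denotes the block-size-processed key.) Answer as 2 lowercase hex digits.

Key decimal bytes [51, 108, 164, 52, 124, 106, 44] = 33 6c a4 34 7c 6a 2c is 7 bytes > B = 5, so hash it first: H(key) = 89, then zero-pad to 5 bytes: K' = 89 00 00 00 00.
K' ⊕ ipad = bf 36 36 36 36.
Inner input = bf 36 36 36 36 ∥ 92 2c 37 af.
Inner hash: sum = 191+54+54+54+54+146+44+55+175 = 827; mod 256 = 59 → 3b.

3b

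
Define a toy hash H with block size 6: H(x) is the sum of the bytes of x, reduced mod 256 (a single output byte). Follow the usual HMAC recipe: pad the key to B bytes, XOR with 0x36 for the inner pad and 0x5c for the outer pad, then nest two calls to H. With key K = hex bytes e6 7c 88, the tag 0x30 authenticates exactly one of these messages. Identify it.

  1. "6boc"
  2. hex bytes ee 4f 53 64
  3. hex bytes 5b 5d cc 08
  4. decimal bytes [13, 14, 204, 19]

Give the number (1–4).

Key hex bytes e6 7c 88 is 3 bytes ≤ B = 6; zero-pad to 6 bytes: K' = e6 7c 88 00 00 00.
K' ⊕ ipad = d0 4a be 36 36 36; K' ⊕ opad = ba 20 d4 5c 5c 5c.
m1: inner = H(d0 4a be 36 36 36 36 62 6f 63) = e4; tag = H(ba 20 d4 5c 5c 5c e4) = a6
m2: inner = H(d0 4a be 36 36 36 ee 4f 53 64) = 6e; tag = H(ba 20 d4 5c 5c 5c 6e) = 30 ← matches
m3: inner = H(d0 4a be 36 36 36 5b 5d cc 08) = 06; tag = H(ba 20 d4 5c 5c 5c 06) = c8
m4: inner = H(d0 4a be 36 36 36 0d 0e cc 13) = 74; tag = H(ba 20 d4 5c 5c 5c 74) = 36

2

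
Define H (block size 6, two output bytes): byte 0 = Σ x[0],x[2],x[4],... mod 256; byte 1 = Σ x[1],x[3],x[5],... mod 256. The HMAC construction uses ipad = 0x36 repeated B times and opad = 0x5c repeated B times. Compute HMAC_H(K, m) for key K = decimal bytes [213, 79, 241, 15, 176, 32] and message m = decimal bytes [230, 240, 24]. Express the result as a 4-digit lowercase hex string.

Key decimal bytes [213, 79, 241, 15, 176, 32] = d5 4f f1 0f b0 20 is exactly B = 6 bytes: K' = d5 4f f1 0f b0 20.
K' ⊕ ipad = e3 79 c7 39 86 16.  K' ⊕ opad = 89 13 ad 53 ec 7c.
Inner input = (K'⊕ipad) ∥ m = e3 79 c7 39 86 16 ∥ e6 f0 18.
Inner hash: even-index sum = 814 mod 256 = 46; odd-index sum = 440 mod 256 = 184 → 2e b8.
Outer input = (K'⊕opad) ∥ inner = 89 13 ad 53 ec 7c ∥ 2e b8.
Outer hash (tag): even-index sum = 592 mod 256 = 80; odd-index sum = 410 mod 256 = 154 → 50 9a.

509a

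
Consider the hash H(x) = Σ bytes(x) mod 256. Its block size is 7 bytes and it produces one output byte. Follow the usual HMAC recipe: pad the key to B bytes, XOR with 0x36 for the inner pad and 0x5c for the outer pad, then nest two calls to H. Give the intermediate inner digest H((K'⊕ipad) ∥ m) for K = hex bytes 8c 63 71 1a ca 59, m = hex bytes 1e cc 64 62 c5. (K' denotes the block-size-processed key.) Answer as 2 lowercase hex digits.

Key hex bytes 8c 63 71 1a ca 59 is 6 bytes ≤ B = 7; zero-pad to 7 bytes: K' = 8c 63 71 1a ca 59 00.
K' ⊕ ipad = ba 55 47 2c fc 6f 36.
Inner input = ba 55 47 2c fc 6f 36 ∥ 1e cc 64 62 c5.
Inner hash: sum = 186+85+71+44+252+111+54+30+204+100+98+197 = 1432; mod 256 = 152 → 98.

98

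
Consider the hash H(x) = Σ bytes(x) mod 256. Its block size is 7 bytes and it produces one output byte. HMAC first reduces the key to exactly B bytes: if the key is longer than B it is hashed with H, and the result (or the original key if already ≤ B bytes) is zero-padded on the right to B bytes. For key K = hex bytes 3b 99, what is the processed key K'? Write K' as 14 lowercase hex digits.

3b990000000000

Key hex bytes 3b 99 is 2 bytes ≤ B = 7; zero-pad to 7 bytes: K' = 3b 99 00 00 00 00 00.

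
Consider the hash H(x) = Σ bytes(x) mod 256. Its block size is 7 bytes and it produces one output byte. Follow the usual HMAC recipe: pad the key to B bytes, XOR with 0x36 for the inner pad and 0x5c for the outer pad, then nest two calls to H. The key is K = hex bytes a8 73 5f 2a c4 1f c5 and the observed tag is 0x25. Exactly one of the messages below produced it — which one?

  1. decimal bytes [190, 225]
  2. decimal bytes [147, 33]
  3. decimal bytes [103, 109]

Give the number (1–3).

1

Key hex bytes a8 73 5f 2a c4 1f c5 is exactly B = 7 bytes: K' = a8 73 5f 2a c4 1f c5.
K' ⊕ ipad = 9e 45 69 1c f2 29 f3; K' ⊕ opad = f4 2f 03 76 98 43 99.
m1: inner = H(9e 45 69 1c f2 29 f3 be e1) = 15; tag = H(f4 2f 03 76 98 43 99 15) = 25 ← matches
m2: inner = H(9e 45 69 1c f2 29 f3 93 21) = 2a; tag = H(f4 2f 03 76 98 43 99 2a) = 3a
m3: inner = H(9e 45 69 1c f2 29 f3 67 6d) = 4a; tag = H(f4 2f 03 76 98 43 99 4a) = 5a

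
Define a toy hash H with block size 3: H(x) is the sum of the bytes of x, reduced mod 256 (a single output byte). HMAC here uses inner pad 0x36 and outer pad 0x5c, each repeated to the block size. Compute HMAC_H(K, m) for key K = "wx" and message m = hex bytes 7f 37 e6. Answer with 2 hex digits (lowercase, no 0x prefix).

Key "wx" = 77 78 is 2 bytes ≤ B = 3; zero-pad to 3 bytes: K' = 77 78 00.
K' ⊕ ipad = 41 4e 36.  K' ⊕ opad = 2b 24 5c.
Inner input = (K'⊕ipad) ∥ m = 41 4e 36 ∥ 7f 37 e6.
Inner hash: sum = 65+78+54+127+55+230 = 609; mod 256 = 97 → 61.
Outer input = (K'⊕opad) ∥ inner = 2b 24 5c ∥ 61.
Outer hash (tag): sum = 43+36+92+97 = 268; mod 256 = 12 → 0c.

0c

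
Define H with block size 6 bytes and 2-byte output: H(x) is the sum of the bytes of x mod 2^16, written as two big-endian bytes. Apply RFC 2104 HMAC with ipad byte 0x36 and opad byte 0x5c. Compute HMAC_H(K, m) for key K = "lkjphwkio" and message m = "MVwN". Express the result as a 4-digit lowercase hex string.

02bb

Key "lkjphwkio" = 6c 6b 6a 70 68 77 6b 69 6f is 9 bytes > B = 6, so hash it first: H(key) = 03 d3, then zero-pad to 6 bytes: K' = 03 d3 00 00 00 00.
K' ⊕ ipad = 35 e5 36 36 36 36.  K' ⊕ opad = 5f 8f 5c 5c 5c 5c.
Inner input = (K'⊕ipad) ∥ m = 35 e5 36 36 36 36 ∥ 4d 56 77 4e.
Inner hash: sum = 53+229+54+54+54+54+77+86+119+78 = 858 → 03 5a.
Outer input = (K'⊕opad) ∥ inner = 5f 8f 5c 5c 5c 5c ∥ 03 5a.
Outer hash (tag): sum = 95+143+92+92+92+92+3+90 = 699 → 02 bb.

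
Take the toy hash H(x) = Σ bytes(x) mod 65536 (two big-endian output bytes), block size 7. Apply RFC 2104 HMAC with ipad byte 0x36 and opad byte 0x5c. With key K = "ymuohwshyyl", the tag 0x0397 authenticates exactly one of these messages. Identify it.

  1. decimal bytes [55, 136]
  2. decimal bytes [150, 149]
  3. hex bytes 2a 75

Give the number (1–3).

3

Key "ymuohwshyyl" = 79 6d 75 6f 68 77 73 68 79 79 6c is 11 bytes > B = 7, so hash it first: H(key) = 04 e2, then zero-pad to 7 bytes: K' = 04 e2 00 00 00 00 00.
K' ⊕ ipad = 32 d4 36 36 36 36 36; K' ⊕ opad = 58 be 5c 5c 5c 5c 5c.
m1: inner = H(32 d4 36 36 36 36 36 37 88) = 02 d3; tag = H(58 be 5c 5c 5c 5c 5c 02 d3) = 03b7
m2: inner = H(32 d4 36 36 36 36 36 96 95) = 03 3f; tag = H(58 be 5c 5c 5c 5c 5c 03 3f) = 0324
m3: inner = H(32 d4 36 36 36 36 36 2a 75) = 02 b3; tag = H(58 be 5c 5c 5c 5c 5c 02 b3) = 0397 ← matches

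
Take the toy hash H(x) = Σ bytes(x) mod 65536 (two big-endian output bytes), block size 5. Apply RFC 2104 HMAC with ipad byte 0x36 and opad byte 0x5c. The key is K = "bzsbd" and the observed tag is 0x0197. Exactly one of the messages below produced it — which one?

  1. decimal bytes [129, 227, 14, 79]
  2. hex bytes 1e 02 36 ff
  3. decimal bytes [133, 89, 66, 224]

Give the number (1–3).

Key "bzsbd" = 62 7a 73 62 64 is exactly B = 5 bytes: K' = 62 7a 73 62 64.
K' ⊕ ipad = 54 4c 45 54 52; K' ⊕ opad = 3e 26 2f 3e 38.
m1: inner = H(54 4c 45 54 52 81 e3 0e 4f) = 03 4c; tag = H(3e 26 2f 3e 38 03 4c) = 0158
m2: inner = H(54 4c 45 54 52 1e 02 36 ff) = 02 e0; tag = H(3e 26 2f 3e 38 02 e0) = 01eb
m3: inner = H(54 4c 45 54 52 85 59 42 e0) = 03 8b; tag = H(3e 26 2f 3e 38 03 8b) = 0197 ← matches

3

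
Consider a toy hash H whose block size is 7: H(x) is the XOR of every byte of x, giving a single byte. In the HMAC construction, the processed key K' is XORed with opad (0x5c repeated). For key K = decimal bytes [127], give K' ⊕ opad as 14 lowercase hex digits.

235c5c5c5c5c5c

Key decimal bytes [127] = 7f is 1 byte ≤ B = 7; zero-pad to 7 bytes: K' = 7f 00 00 00 00 00 00.
XOR each byte with 0x5c: 7f⊕5c=23, 00⊕5c=5c, 00⊕5c=5c, 00⊕5c=5c, 00⊕5c=5c, 00⊕5c=5c, 00⊕5c=5c.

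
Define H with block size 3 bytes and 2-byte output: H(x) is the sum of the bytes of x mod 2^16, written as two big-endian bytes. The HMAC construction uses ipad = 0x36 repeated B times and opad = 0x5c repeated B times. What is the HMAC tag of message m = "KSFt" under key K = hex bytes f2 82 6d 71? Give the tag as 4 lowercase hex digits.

Key hex bytes f2 82 6d 71 is 4 bytes > B = 3, so hash it first: H(key) = 02 52, then zero-pad to 3 bytes: K' = 02 52 00.
K' ⊕ ipad = 34 64 36.  K' ⊕ opad = 5e 0e 5c.
Inner input = (K'⊕ipad) ∥ m = 34 64 36 ∥ 4b 53 46 74.
Inner hash: sum = 52+100+54+75+83+70+116 = 550 → 02 26.
Outer input = (K'⊕opad) ∥ inner = 5e 0e 5c ∥ 02 26.
Outer hash (tag): sum = 94+14+92+2+38 = 240 → 00 f0.

00f0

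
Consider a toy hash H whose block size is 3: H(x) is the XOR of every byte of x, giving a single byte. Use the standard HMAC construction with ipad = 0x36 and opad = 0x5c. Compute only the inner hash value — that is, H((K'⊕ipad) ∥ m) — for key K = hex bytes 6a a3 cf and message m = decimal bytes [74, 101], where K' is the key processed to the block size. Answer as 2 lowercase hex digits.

1f

Key hex bytes 6a a3 cf is exactly B = 3 bytes: K' = 6a a3 cf.
K' ⊕ ipad = 5c 95 f9.
Inner input = 5c 95 f9 ∥ 4a 65.
Inner hash: XOR 5c⊕95⊕f9⊕4a⊕65 = 1f.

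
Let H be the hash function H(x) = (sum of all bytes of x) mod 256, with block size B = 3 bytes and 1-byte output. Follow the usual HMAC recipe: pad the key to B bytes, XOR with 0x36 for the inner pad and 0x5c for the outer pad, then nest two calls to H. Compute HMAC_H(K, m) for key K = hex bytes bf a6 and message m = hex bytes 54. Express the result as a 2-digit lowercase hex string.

dc

Key hex bytes bf a6 is 2 bytes ≤ B = 3; zero-pad to 3 bytes: K' = bf a6 00.
K' ⊕ ipad = 89 90 36.  K' ⊕ opad = e3 fa 5c.
Inner input = (K'⊕ipad) ∥ m = 89 90 36 ∥ 54.
Inner hash: sum = 137+144+54+84 = 419; mod 256 = 163 → a3.
Outer input = (K'⊕opad) ∥ inner = e3 fa 5c ∥ a3.
Outer hash (tag): sum = 227+250+92+163 = 732; mod 256 = 220 → dc.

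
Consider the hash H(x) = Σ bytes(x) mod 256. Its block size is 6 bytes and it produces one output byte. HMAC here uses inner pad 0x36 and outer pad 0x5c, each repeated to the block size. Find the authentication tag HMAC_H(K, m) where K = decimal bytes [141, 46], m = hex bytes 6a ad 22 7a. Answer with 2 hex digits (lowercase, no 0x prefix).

11

Key decimal bytes [141, 46] = 8d 2e is 2 bytes ≤ B = 6; zero-pad to 6 bytes: K' = 8d 2e 00 00 00 00.
K' ⊕ ipad = bb 18 36 36 36 36.  K' ⊕ opad = d1 72 5c 5c 5c 5c.
Inner input = (K'⊕ipad) ∥ m = bb 18 36 36 36 36 ∥ 6a ad 22 7a.
Inner hash: sum = 187+24+54+54+54+54+106+173+34+122 = 862; mod 256 = 94 → 5e.
Outer input = (K'⊕opad) ∥ inner = d1 72 5c 5c 5c 5c ∥ 5e.
Outer hash (tag): sum = 209+114+92+92+92+92+94 = 785; mod 256 = 17 → 11.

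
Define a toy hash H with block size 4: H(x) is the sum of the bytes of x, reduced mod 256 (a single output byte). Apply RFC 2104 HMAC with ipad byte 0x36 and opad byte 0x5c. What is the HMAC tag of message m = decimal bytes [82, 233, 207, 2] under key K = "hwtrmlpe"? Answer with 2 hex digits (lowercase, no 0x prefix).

Key "hwtrmlpe" = 68 77 74 72 6d 6c 70 65 is 8 bytes > B = 4, so hash it first: H(key) = 73, then zero-pad to 4 bytes: K' = 73 00 00 00.
K' ⊕ ipad = 45 36 36 36.  K' ⊕ opad = 2f 5c 5c 5c.
Inner input = (K'⊕ipad) ∥ m = 45 36 36 36 ∥ 52 e9 cf 02.
Inner hash: sum = 69+54+54+54+82+233+207+2 = 755; mod 256 = 243 → f3.
Outer input = (K'⊕opad) ∥ inner = 2f 5c 5c 5c ∥ f3.
Outer hash (tag): sum = 47+92+92+92+243 = 566; mod 256 = 54 → 36.

36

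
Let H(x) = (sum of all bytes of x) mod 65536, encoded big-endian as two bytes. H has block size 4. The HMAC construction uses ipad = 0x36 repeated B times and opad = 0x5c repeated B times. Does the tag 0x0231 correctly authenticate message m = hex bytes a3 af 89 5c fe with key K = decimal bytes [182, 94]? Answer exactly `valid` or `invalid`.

valid

Key decimal bytes [182, 94] = b6 5e is 2 bytes ≤ B = 4; zero-pad to 4 bytes: K' = b6 5e 00 00.
K' ⊕ ipad = 80 68 36 36; K' ⊕ opad = ea 02 5c 5c.
Inner hash: sum = 128+104+54+54+163+175+137+92+254 = 1161 → 04 89.
Outer hash (recomputed tag): sum = 234+2+92+92+4+137 = 561 → 02 31.
Recomputed tag = 0231; claimed = 0231 → match.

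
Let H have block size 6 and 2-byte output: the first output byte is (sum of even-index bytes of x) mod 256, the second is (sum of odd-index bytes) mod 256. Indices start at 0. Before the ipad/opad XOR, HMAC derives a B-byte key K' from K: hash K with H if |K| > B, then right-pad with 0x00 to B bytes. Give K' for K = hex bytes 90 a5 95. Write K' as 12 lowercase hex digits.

Key hex bytes 90 a5 95 is 3 bytes ≤ B = 6; zero-pad to 6 bytes: K' = 90 a5 95 00 00 00.

90a595000000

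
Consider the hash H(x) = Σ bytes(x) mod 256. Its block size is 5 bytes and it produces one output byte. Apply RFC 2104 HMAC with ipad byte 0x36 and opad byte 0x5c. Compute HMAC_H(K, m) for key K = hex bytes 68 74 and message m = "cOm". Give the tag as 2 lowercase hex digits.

Key hex bytes 68 74 is 2 bytes ≤ B = 5; zero-pad to 5 bytes: K' = 68 74 00 00 00.
K' ⊕ ipad = 5e 42 36 36 36.  K' ⊕ opad = 34 28 5c 5c 5c.
Inner input = (K'⊕ipad) ∥ m = 5e 42 36 36 36 ∥ 63 4f 6d.
Inner hash: sum = 94+66+54+54+54+99+79+109 = 609; mod 256 = 97 → 61.
Outer input = (K'⊕opad) ∥ inner = 34 28 5c 5c 5c ∥ 61.
Outer hash (tag): sum = 52+40+92+92+92+97 = 465; mod 256 = 209 → d1.

d1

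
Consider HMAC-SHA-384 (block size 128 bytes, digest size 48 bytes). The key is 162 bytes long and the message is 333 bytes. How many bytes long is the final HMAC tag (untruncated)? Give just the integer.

The tag is one SHA-384 digest: 48 bytes.

48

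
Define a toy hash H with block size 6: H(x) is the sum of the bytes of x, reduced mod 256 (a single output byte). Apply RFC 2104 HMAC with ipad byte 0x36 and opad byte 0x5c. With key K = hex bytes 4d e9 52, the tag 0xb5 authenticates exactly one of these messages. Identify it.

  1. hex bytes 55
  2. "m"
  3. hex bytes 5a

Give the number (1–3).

Key hex bytes 4d e9 52 is 3 bytes ≤ B = 6; zero-pad to 6 bytes: K' = 4d e9 52 00 00 00.
K' ⊕ ipad = 7b df 64 36 36 36; K' ⊕ opad = 11 b5 0e 5c 5c 5c.
m1: inner = H(7b df 64 36 36 36 55) = b5; tag = H(11 b5 0e 5c 5c 5c b5) = 9d
m2: inner = H(7b df 64 36 36 36 6d) = cd; tag = H(11 b5 0e 5c 5c 5c cd) = b5 ← matches
m3: inner = H(7b df 64 36 36 36 5a) = ba; tag = H(11 b5 0e 5c 5c 5c ba) = a2

2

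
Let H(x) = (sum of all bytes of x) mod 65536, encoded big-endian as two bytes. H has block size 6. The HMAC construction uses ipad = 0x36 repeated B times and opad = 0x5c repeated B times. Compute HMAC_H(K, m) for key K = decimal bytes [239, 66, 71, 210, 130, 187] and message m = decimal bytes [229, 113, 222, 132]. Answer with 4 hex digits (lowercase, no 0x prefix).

03e0

Key decimal bytes [239, 66, 71, 210, 130, 187] = ef 42 47 d2 82 bb is exactly B = 6 bytes: K' = ef 42 47 d2 82 bb.
K' ⊕ ipad = d9 74 71 e4 b4 8d.  K' ⊕ opad = b3 1e 1b 8e de e7.
Inner input = (K'⊕ipad) ∥ m = d9 74 71 e4 b4 8d ∥ e5 71 de 84.
Inner hash: sum = 217+116+113+228+180+141+229+113+222+132 = 1691 → 06 9b.
Outer input = (K'⊕opad) ∥ inner = b3 1e 1b 8e de e7 ∥ 06 9b.
Outer hash (tag): sum = 179+30+27+142+222+231+6+155 = 992 → 03 e0.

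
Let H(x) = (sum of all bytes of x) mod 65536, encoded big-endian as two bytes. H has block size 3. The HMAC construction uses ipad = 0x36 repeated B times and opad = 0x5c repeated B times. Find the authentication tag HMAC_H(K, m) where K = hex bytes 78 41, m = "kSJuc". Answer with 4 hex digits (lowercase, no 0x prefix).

017a

Key hex bytes 78 41 is 2 bytes ≤ B = 3; zero-pad to 3 bytes: K' = 78 41 00.
K' ⊕ ipad = 4e 77 36.  K' ⊕ opad = 24 1d 5c.
Inner input = (K'⊕ipad) ∥ m = 4e 77 36 ∥ 6b 53 4a 75 63.
Inner hash: sum = 78+119+54+107+83+74+117+99 = 731 → 02 db.
Outer input = (K'⊕opad) ∥ inner = 24 1d 5c ∥ 02 db.
Outer hash (tag): sum = 36+29+92+2+219 = 378 → 01 7a.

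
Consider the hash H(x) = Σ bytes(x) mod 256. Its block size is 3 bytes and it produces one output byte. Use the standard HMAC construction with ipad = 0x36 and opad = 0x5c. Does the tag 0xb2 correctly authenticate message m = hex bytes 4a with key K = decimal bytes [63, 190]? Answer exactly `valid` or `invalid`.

Key decimal bytes [63, 190] = 3f be is 2 bytes ≤ B = 3; zero-pad to 3 bytes: K' = 3f be 00.
K' ⊕ ipad = 09 88 36; K' ⊕ opad = 63 e2 5c.
Inner hash: sum = 9+136+54+74 = 273; mod 256 = 17 → 11.
Outer hash (recomputed tag): sum = 99+226+92+17 = 434; mod 256 = 178 → b2.
Recomputed tag = b2; claimed = b2 → match.

valid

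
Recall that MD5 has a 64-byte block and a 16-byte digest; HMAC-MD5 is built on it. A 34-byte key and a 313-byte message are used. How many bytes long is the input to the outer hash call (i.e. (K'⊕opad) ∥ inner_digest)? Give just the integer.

Key is 34 ≤ 64 bytes, zero-padded: |K'| = 64.
Outer input = (K'⊕opad) ∥ H(inner) → 64 + 16 = 80 bytes.

80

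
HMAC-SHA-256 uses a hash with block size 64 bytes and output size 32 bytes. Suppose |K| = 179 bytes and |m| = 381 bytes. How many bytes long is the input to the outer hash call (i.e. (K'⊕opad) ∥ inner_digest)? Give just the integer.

96

Key is 179 > 64 bytes, so it is hashed to 32 bytes then zero-padded to 64: |K'| = 64.
Outer input = (K'⊕opad) ∥ H(inner) → 64 + 32 = 96 bytes.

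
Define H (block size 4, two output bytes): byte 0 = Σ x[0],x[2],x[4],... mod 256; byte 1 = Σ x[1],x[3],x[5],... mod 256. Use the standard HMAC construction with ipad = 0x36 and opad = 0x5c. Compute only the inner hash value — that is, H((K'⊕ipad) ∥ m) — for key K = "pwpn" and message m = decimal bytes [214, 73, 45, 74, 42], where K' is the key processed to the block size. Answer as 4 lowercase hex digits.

Key "pwpn" = 70 77 70 6e is exactly B = 4 bytes: K' = 70 77 70 6e.
K' ⊕ ipad = 46 41 46 58.
Inner input = 46 41 46 58 ∥ d6 49 2d 4a 2a.
Inner hash: even-index sum = 441 mod 256 = 185; odd-index sum = 300 mod 256 = 44 → b9 2c.

b92c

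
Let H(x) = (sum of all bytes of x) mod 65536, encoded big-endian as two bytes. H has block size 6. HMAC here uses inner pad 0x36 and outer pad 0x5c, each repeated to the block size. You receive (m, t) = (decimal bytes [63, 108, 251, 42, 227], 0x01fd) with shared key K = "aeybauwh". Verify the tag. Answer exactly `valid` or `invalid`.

Key "aeybauwh" = 61 65 79 62 61 75 77 68 is 8 bytes > B = 6, so hash it first: H(key) = 03 56, then zero-pad to 6 bytes: K' = 03 56 00 00 00 00.
K' ⊕ ipad = 35 60 36 36 36 36; K' ⊕ opad = 5f 0a 5c 5c 5c 5c.
Inner hash: sum = 53+96+54+54+54+54+63+108+251+42+227 = 1056 → 04 20.
Outer hash (recomputed tag): sum = 95+10+92+92+92+92+4+32 = 509 → 01 fd.
Recomputed tag = 01fd; claimed = 01fd → match.

valid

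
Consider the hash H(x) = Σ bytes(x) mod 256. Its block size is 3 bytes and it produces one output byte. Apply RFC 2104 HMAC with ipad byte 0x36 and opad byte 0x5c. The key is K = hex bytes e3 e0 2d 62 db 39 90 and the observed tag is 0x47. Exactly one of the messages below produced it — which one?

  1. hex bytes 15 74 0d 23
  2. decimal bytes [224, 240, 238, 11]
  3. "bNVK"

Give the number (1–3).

1

Key hex bytes e3 e0 2d 62 db 39 90 is 7 bytes > B = 3, so hash it first: H(key) = f6, then zero-pad to 3 bytes: K' = f6 00 00.
K' ⊕ ipad = c0 36 36; K' ⊕ opad = aa 5c 5c.
m1: inner = H(c0 36 36 15 74 0d 23) = e5; tag = H(aa 5c 5c e5) = 47 ← matches
m2: inner = H(c0 36 36 e0 f0 ee 0b) = f5; tag = H(aa 5c 5c f5) = 57
m3: inner = H(c0 36 36 62 4e 56 4b) = 7d; tag = H(aa 5c 5c 7d) = df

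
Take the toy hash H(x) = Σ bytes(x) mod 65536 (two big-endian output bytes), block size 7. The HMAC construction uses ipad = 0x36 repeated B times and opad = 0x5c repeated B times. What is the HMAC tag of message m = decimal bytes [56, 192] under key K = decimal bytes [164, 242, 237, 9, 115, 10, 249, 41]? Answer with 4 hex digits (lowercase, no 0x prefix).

02f2

Key decimal bytes [164, 242, 237, 9, 115, 10, 249, 41] = a4 f2 ed 09 73 0a f9 29 is 8 bytes > B = 7, so hash it first: H(key) = 04 2b, then zero-pad to 7 bytes: K' = 04 2b 00 00 00 00 00.
K' ⊕ ipad = 32 1d 36 36 36 36 36.  K' ⊕ opad = 58 77 5c 5c 5c 5c 5c.
Inner input = (K'⊕ipad) ∥ m = 32 1d 36 36 36 36 36 ∥ 38 c0.
Inner hash: sum = 50+29+54+54+54+54+54+56+192 = 597 → 02 55.
Outer input = (K'⊕opad) ∥ inner = 58 77 5c 5c 5c 5c 5c ∥ 02 55.
Outer hash (tag): sum = 88+119+92+92+92+92+92+2+85 = 754 → 02 f2.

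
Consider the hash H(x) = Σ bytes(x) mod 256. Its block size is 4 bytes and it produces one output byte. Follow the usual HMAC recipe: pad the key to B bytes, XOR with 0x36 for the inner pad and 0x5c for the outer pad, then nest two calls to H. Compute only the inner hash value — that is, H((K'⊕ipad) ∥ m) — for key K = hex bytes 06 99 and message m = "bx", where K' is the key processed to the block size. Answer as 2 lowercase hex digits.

Key hex bytes 06 99 is 2 bytes ≤ B = 4; zero-pad to 4 bytes: K' = 06 99 00 00.
K' ⊕ ipad = 30 af 36 36.
Inner input = 30 af 36 36 ∥ 62 78.
Inner hash: sum = 48+175+54+54+98+120 = 549; mod 256 = 37 → 25.

25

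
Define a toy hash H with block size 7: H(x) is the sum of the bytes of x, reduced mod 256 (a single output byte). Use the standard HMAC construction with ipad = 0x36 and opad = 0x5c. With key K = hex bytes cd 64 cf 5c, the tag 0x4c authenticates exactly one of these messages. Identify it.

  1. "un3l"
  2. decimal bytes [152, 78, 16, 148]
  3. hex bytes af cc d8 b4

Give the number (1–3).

2

Key hex bytes cd 64 cf 5c is 4 bytes ≤ B = 7; zero-pad to 7 bytes: K' = cd 64 cf 5c 00 00 00.
K' ⊕ ipad = fb 52 f9 6a 36 36 36; K' ⊕ opad = 91 38 93 00 5c 5c 5c.
m1: inner = H(fb 52 f9 6a 36 36 36 75 6e 33 6c) = d4; tag = H(91 38 93 00 5c 5c 5c d4) = 44
m2: inner = H(fb 52 f9 6a 36 36 36 98 4e 10 94) = dc; tag = H(91 38 93 00 5c 5c 5c dc) = 4c ← matches
m3: inner = H(fb 52 f9 6a 36 36 36 af cc d8 b4) = 59; tag = H(91 38 93 00 5c 5c 5c 59) = c9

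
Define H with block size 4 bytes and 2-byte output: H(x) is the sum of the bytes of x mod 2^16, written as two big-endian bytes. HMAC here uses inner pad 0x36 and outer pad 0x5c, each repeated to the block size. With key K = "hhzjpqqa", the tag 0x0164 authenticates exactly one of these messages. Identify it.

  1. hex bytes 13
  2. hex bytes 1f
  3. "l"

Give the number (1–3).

Key "hhzjpqqa" = 68 68 7a 6a 70 71 71 61 is 8 bytes > B = 4, so hash it first: H(key) = 03 67, then zero-pad to 4 bytes: K' = 03 67 00 00.
K' ⊕ ipad = 35 51 36 36; K' ⊕ opad = 5f 3b 5c 5c.
m1: inner = H(35 51 36 36 13) = 01 05; tag = H(5f 3b 5c 5c 01 05) = 0158
m2: inner = H(35 51 36 36 1f) = 01 11; tag = H(5f 3b 5c 5c 01 11) = 0164 ← matches
m3: inner = H(35 51 36 36 6c) = 01 5e; tag = H(5f 3b 5c 5c 01 5e) = 01b1

2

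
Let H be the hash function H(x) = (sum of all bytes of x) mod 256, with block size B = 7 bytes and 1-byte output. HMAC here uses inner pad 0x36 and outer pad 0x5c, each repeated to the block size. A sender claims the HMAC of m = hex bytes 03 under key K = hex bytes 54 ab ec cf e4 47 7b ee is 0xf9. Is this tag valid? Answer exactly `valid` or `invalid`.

valid

Key hex bytes 54 ab ec cf e4 47 7b ee is 8 bytes > B = 7, so hash it first: H(key) = 4e, then zero-pad to 7 bytes: K' = 4e 00 00 00 00 00 00.
K' ⊕ ipad = 78 36 36 36 36 36 36; K' ⊕ opad = 12 5c 5c 5c 5c 5c 5c.
Inner hash: sum = 120+54+54+54+54+54+54+3 = 447; mod 256 = 191 → bf.
Outer hash (recomputed tag): sum = 18+92+92+92+92+92+92+191 = 761; mod 256 = 249 → f9.
Recomputed tag = f9; claimed = f9 → match.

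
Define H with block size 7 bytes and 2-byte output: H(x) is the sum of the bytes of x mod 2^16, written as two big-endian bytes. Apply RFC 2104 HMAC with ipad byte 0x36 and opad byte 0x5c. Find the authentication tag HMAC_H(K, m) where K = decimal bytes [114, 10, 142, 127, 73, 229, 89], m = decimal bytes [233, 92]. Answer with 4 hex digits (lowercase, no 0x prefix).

02d7

Key decimal bytes [114, 10, 142, 127, 73, 229, 89] = 72 0a 8e 7f 49 e5 59 is exactly B = 7 bytes: K' = 72 0a 8e 7f 49 e5 59.
K' ⊕ ipad = 44 3c b8 49 7f d3 6f.  K' ⊕ opad = 2e 56 d2 23 15 b9 05.
Inner input = (K'⊕ipad) ∥ m = 44 3c b8 49 7f d3 6f ∥ e9 5c.
Inner hash: sum = 68+60+184+73+127+211+111+233+92 = 1159 → 04 87.
Outer input = (K'⊕opad) ∥ inner = 2e 56 d2 23 15 b9 05 ∥ 04 87.
Outer hash (tag): sum = 46+86+210+35+21+185+5+4+135 = 727 → 02 d7.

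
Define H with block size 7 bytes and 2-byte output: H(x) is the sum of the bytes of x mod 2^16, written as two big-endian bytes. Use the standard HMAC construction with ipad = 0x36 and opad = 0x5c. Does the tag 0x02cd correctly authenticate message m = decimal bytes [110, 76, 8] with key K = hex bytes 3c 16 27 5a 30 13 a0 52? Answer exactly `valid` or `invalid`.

invalid

Key hex bytes 3c 16 27 5a 30 13 a0 52 is 8 bytes > B = 7, so hash it first: H(key) = 02 08, then zero-pad to 7 bytes: K' = 02 08 00 00 00 00 00.
K' ⊕ ipad = 34 3e 36 36 36 36 36; K' ⊕ opad = 5e 54 5c 5c 5c 5c 5c.
Inner hash: sum = 52+62+54+54+54+54+54+110+76+8 = 578 → 02 42.
Outer hash (recomputed tag): sum = 94+84+92+92+92+92+92+2+66 = 706 → 02 c2.
Recomputed tag = 02c2; claimed = 02cd → mismatch.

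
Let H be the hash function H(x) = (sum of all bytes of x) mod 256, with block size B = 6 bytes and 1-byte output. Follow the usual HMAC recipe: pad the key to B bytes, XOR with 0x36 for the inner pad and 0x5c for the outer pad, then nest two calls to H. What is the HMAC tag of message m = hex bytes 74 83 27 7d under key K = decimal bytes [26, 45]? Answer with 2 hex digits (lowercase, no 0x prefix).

Key decimal bytes [26, 45] = 1a 2d is 2 bytes ≤ B = 6; zero-pad to 6 bytes: K' = 1a 2d 00 00 00 00.
K' ⊕ ipad = 2c 1b 36 36 36 36.  K' ⊕ opad = 46 71 5c 5c 5c 5c.
Inner input = (K'⊕ipad) ∥ m = 2c 1b 36 36 36 36 ∥ 74 83 27 7d.
Inner hash: sum = 44+27+54+54+54+54+116+131+39+125 = 698; mod 256 = 186 → ba.
Outer input = (K'⊕opad) ∥ inner = 46 71 5c 5c 5c 5c ∥ ba.
Outer hash (tag): sum = 70+113+92+92+92+92+186 = 737; mod 256 = 225 → e1.

e1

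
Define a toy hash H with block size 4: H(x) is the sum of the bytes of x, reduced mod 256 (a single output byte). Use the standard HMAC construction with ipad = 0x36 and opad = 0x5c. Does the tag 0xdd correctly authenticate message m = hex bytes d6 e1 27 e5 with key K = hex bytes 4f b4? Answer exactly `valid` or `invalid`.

Key hex bytes 4f b4 is 2 bytes ≤ B = 4; zero-pad to 4 bytes: K' = 4f b4 00 00.
K' ⊕ ipad = 79 82 36 36; K' ⊕ opad = 13 e8 5c 5c.
Inner hash: sum = 121+130+54+54+214+225+39+229 = 1066; mod 256 = 42 → 2a.
Outer hash (recomputed tag): sum = 19+232+92+92+42 = 477; mod 256 = 221 → dd.
Recomputed tag = dd; claimed = dd → match.

valid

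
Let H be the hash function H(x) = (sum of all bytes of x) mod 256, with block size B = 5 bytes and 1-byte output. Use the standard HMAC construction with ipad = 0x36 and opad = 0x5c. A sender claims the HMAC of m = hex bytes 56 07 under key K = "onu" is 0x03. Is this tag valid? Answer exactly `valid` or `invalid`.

valid

Key "onu" = 6f 6e 75 is 3 bytes ≤ B = 5; zero-pad to 5 bytes: K' = 6f 6e 75 00 00.
K' ⊕ ipad = 59 58 43 36 36; K' ⊕ opad = 33 32 29 5c 5c.
Inner hash: sum = 89+88+67+54+54+86+7 = 445; mod 256 = 189 → bd.
Outer hash (recomputed tag): sum = 51+50+41+92+92+189 = 515; mod 256 = 3 → 03.
Recomputed tag = 03; claimed = 03 → match.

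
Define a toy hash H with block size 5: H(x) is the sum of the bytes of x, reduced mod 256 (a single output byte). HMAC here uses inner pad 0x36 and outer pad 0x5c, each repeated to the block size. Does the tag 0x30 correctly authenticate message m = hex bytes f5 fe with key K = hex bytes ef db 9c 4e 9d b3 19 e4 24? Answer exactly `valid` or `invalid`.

invalid

Key hex bytes ef db 9c 4e 9d b3 19 e4 24 is 9 bytes > B = 5, so hash it first: H(key) = 25, then zero-pad to 5 bytes: K' = 25 00 00 00 00.
K' ⊕ ipad = 13 36 36 36 36; K' ⊕ opad = 79 5c 5c 5c 5c.
Inner hash: sum = 19+54+54+54+54+245+254 = 734; mod 256 = 222 → de.
Outer hash (recomputed tag): sum = 121+92+92+92+92+222 = 711; mod 256 = 199 → c7.
Recomputed tag = c7; claimed = 30 → mismatch.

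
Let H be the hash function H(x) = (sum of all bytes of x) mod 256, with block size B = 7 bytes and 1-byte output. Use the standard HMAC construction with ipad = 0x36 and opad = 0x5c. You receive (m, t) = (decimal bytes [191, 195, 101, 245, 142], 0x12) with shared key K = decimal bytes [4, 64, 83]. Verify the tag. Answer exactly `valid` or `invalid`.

Key decimal bytes [4, 64, 83] = 04 40 53 is 3 bytes ≤ B = 7; zero-pad to 7 bytes: K' = 04 40 53 00 00 00 00.
K' ⊕ ipad = 32 76 65 36 36 36 36; K' ⊕ opad = 58 1c 0f 5c 5c 5c 5c.
Inner hash: sum = 50+118+101+54+54+54+54+191+195+101+245+142 = 1359; mod 256 = 79 → 4f.
Outer hash (recomputed tag): sum = 88+28+15+92+92+92+92+79 = 578; mod 256 = 66 → 42.
Recomputed tag = 42; claimed = 12 → mismatch.

invalid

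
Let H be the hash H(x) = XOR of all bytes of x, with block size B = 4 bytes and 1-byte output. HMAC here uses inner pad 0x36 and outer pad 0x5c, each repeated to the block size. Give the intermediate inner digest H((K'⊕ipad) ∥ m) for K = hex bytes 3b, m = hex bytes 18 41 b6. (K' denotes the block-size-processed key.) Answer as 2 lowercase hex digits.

d4

Key hex bytes 3b is 1 byte ≤ B = 4; zero-pad to 4 bytes: K' = 3b 00 00 00.
K' ⊕ ipad = 0d 36 36 36.
Inner input = 0d 36 36 36 ∥ 18 41 b6.
Inner hash: XOR 0d⊕36⊕36⊕36⊕18⊕41⊕b6 = d4.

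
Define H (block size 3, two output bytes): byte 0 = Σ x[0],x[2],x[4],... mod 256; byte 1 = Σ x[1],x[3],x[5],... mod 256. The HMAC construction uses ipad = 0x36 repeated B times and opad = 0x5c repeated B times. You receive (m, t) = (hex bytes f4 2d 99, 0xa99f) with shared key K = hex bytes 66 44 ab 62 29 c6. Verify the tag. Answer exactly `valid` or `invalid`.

Key hex bytes 66 44 ab 62 29 c6 is 6 bytes > B = 3, so hash it first: H(key) = 3a 6c, then zero-pad to 3 bytes: K' = 3a 6c 00.
K' ⊕ ipad = 0c 5a 36; K' ⊕ opad = 66 30 5c.
Inner hash: even-index sum = 111 mod 256 = 111; odd-index sum = 487 mod 256 = 231 → 6f e7.
Outer hash (recomputed tag): even-index sum = 425 mod 256 = 169; odd-index sum = 159 mod 256 = 159 → a9 9f.
Recomputed tag = a99f; claimed = a99f → match.

valid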